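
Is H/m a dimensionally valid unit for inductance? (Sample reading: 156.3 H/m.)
No

inductance has SI base units: kg * m^2 / (A^2 * s^2)
H/m does NOT reduce to kg * m^2 / (A^2 * s^2); a valid unit for inductance would be e.g. H.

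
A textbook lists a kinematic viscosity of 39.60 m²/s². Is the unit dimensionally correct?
No

kinematic viscosity has SI base units: m^2 / s
m²/s² does NOT reduce to m^2 / s; a valid unit for kinematic viscosity would be e.g. m²/s.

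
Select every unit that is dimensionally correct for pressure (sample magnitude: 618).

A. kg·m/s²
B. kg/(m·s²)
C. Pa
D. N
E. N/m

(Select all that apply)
B, C

pressure has SI base units: kg / (m * s^2)

Checking each option against kg / (m * s^2):
  A. kg·m/s²: ✗ does not match
  B. kg/(m·s²): ✓ matches
  C. Pa: ✓ matches
  D. N: ✗ does not match
  E. N/m: ✗ does not match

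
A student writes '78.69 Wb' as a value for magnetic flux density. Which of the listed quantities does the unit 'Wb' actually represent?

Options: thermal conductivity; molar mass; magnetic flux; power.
magnetic flux

magnetic flux density should have units dimensionally equivalent to kg / (A * s^2) (e.g. T).
The given unit 'Wb' reduces to kg * m^2 / (A * s^2). Of the listed options, that is the dimensionality of magnetic flux.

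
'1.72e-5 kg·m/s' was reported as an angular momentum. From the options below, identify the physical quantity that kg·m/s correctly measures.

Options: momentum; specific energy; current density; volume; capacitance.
momentum

angular momentum should have units dimensionally equivalent to kg * m^2 / s (e.g. kg·m²/s).
The given unit 'kg·m/s' reduces to kg * m / s. Of the listed options, that is the dimensionality of momentum.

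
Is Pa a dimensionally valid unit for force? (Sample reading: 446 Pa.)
No

force has SI base units: kg * m / s^2
Pa does NOT reduce to kg * m / s^2; a valid unit for force would be e.g. N.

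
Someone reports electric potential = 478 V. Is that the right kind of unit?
Yes

electric potential has SI base units: kg * m^2 / (A * s^3)
V reduces to the same SI base units, so it is a valid unit for electric potential.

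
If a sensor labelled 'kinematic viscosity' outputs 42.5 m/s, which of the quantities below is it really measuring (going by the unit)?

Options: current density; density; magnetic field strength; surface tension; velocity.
velocity

kinematic viscosity should have units dimensionally equivalent to m^2 / s (e.g. m²/s).
The given unit 'm/s' reduces to m / s. Of the listed options, that is the dimensionality of velocity.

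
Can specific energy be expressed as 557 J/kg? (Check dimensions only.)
Yes

specific energy has SI base units: m^2 / s^2
J/kg reduces to the same SI base units, so it is a valid unit for specific energy.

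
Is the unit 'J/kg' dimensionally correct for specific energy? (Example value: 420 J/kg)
Yes

specific energy has SI base units: m^2 / s^2
J/kg reduces to the same SI base units, so it is a valid unit for specific energy.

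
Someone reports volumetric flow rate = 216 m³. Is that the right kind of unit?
No

volumetric flow rate has SI base units: m^3 / s
m³ does NOT reduce to m^3 / s; a valid unit for volumetric flow rate would be e.g. m³/s.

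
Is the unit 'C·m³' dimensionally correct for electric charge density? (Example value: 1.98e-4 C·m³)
No

electric charge density has SI base units: A * s / m^3
C·m³ does NOT reduce to A * s / m^3; a valid unit for electric charge density would be e.g. C/m³.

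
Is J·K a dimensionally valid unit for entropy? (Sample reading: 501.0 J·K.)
No

entropy has SI base units: kg * m^2 / (s^2 * K)
J·K does NOT reduce to kg * m^2 / (s^2 * K); a valid unit for entropy would be e.g. J/K.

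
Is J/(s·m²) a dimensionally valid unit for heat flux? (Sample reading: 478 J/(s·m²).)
Yes

heat flux has SI base units: kg / s^3
J/(s·m²) reduces to the same SI base units, so it is a valid unit for heat flux.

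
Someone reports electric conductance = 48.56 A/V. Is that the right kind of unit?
Yes

electric conductance has SI base units: A^2 * s^3 / (kg * m^2)
A/V reduces to the same SI base units, so it is a valid unit for electric conductance.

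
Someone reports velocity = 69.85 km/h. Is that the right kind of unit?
Yes

velocity has SI base units: m / s
km/h reduces to the same SI base units, so it is a valid unit for velocity.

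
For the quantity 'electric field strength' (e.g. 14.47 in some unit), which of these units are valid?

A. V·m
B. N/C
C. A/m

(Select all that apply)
B

electric field strength has SI base units: kg * m / (A * s^3)

Checking each option against kg * m / (A * s^3):
  A. V·m: ✗ does not match
  B. N/C: ✓ matches
  C. A/m: ✗ does not match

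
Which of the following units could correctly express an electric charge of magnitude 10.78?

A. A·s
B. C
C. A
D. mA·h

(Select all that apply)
A, B, D

electric charge has SI base units: A * s

Checking each option against A * s:
  A. A·s: ✓ matches
  B. C: ✓ matches
  C. A: ✗ does not match
  D. mA·h: ✓ matches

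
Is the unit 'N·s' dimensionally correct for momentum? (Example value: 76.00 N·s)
Yes

momentum has SI base units: kg * m / s
N·s reduces to the same SI base units, so it is a valid unit for momentum.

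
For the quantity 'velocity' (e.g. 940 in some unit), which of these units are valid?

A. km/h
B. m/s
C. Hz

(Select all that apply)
A, B

velocity has SI base units: m / s

Checking each option against m / s:
  A. km/h: ✓ matches
  B. m/s: ✓ matches
  C. Hz: ✗ does not match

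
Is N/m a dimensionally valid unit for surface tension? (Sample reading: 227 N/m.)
Yes

surface tension has SI base units: kg / s^2
N/m reduces to the same SI base units, so it is a valid unit for surface tension.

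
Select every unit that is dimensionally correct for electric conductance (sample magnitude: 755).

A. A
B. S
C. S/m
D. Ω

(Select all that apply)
B

electric conductance has SI base units: A^2 * s^3 / (kg * m^2)

Checking each option against A^2 * s^3 / (kg * m^2):
  A. A: ✗ does not match
  B. S: ✓ matches
  C. S/m: ✗ does not match
  D. Ω: ✗ does not match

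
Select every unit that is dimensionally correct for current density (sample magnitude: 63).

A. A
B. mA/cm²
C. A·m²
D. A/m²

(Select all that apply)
B, D

current density has SI base units: A / m^2

Checking each option against A / m^2:
  A. A: ✗ does not match
  B. mA/cm²: ✓ matches
  C. A·m²: ✗ does not match
  D. A/m²: ✓ matches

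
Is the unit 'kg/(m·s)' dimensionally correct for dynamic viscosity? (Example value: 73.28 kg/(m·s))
Yes

dynamic viscosity has SI base units: kg / (m * s)
kg/(m·s) reduces to the same SI base units, so it is a valid unit for dynamic viscosity.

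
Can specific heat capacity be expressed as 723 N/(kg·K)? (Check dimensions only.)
No

specific heat capacity has SI base units: m^2 / (s^2 * K)
N/(kg·K) does NOT reduce to m^2 / (s^2 * K); a valid unit for specific heat capacity would be e.g. J/(kg·K).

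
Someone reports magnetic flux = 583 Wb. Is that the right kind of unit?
Yes

magnetic flux has SI base units: kg * m^2 / (A * s^2)
Wb reduces to the same SI base units, so it is a valid unit for magnetic flux.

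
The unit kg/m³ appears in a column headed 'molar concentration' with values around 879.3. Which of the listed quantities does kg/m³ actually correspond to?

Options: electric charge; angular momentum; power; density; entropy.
density

molar concentration should have units dimensionally equivalent to mol / m^3 (e.g. mol/m³).
The given unit 'kg/m³' reduces to kg / m^3. Of the listed options, that is the dimensionality of density.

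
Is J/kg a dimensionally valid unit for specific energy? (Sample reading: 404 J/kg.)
Yes

specific energy has SI base units: m^2 / s^2
J/kg reduces to the same SI base units, so it is a valid unit for specific energy.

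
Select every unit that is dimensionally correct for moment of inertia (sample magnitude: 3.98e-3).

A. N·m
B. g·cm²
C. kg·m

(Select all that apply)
B

moment of inertia has SI base units: kg * m^2

Checking each option against kg * m^2:
  A. N·m: ✗ does not match
  B. g·cm²: ✓ matches
  C. kg·m: ✗ does not match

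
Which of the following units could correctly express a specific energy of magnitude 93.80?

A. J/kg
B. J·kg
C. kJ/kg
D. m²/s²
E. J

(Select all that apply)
A, C, D

specific energy has SI base units: m^2 / s^2

Checking each option against m^2 / s^2:
  A. J/kg: ✓ matches
  B. J·kg: ✗ does not match
  C. kJ/kg: ✓ matches
  D. m²/s²: ✓ matches
  E. J: ✗ does not match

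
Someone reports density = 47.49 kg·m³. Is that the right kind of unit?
No

density has SI base units: kg / m^3
kg·m³ does NOT reduce to kg / m^3; a valid unit for density would be e.g. kg/m³.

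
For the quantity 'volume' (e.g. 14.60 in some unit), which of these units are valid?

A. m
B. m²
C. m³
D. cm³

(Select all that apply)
C, D

volume has SI base units: m^3

Checking each option against m^3:
  A. m: ✗ does not match
  B. m²: ✗ does not match
  C. m³: ✓ matches
  D. cm³: ✓ matches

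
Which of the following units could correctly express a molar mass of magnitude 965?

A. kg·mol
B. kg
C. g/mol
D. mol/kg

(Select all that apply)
C

molar mass has SI base units: kg / mol

Checking each option against kg / mol:
  A. kg·mol: ✗ does not match
  B. kg: ✗ does not match
  C. g/mol: ✓ matches
  D. mol/kg: ✗ does not match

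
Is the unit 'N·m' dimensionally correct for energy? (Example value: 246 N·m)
Yes

energy has SI base units: kg * m^2 / s^2
N·m reduces to the same SI base units, so it is a valid unit for energy.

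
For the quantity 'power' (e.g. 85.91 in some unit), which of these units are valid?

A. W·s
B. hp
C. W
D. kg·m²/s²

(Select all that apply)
B, C

power has SI base units: kg * m^2 / s^3

Checking each option against kg * m^2 / s^3:
  A. W·s: ✗ does not match
  B. hp: ✓ matches
  C. W: ✓ matches
  D. kg·m²/s²: ✗ does not match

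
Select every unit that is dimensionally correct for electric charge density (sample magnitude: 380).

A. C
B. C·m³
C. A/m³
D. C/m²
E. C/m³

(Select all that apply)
E

electric charge density has SI base units: A * s / m^3

Checking each option against A * s / m^3:
  A. C: ✗ does not match
  B. C·m³: ✗ does not match
  C. A/m³: ✗ does not match
  D. C/m²: ✗ does not match
  E. C/m³: ✓ matches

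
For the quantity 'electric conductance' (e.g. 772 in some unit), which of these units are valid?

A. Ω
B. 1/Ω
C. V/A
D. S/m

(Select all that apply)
B

electric conductance has SI base units: A^2 * s^3 / (kg * m^2)

Checking each option against A^2 * s^3 / (kg * m^2):
  A. Ω: ✗ does not match
  B. 1/Ω: ✓ matches
  C. V/A: ✗ does not match
  D. S/m: ✗ does not match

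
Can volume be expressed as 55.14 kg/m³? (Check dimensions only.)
No

volume has SI base units: m^3
kg/m³ does NOT reduce to m^3; a valid unit for volume would be e.g. m³.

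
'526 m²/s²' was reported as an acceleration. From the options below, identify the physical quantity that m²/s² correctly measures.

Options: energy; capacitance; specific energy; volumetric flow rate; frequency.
specific energy

acceleration should have units dimensionally equivalent to m / s^2 (e.g. m/s²).
The given unit 'm²/s²' reduces to m^2 / s^2. Of the listed options, that is the dimensionality of specific energy.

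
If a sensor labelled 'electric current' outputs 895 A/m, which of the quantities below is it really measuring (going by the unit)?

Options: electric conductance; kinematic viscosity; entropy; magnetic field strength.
magnetic field strength

electric current should have units dimensionally equivalent to A (e.g. A).
The given unit 'A/m' reduces to A / m. Of the listed options, that is the dimensionality of magnetic field strength.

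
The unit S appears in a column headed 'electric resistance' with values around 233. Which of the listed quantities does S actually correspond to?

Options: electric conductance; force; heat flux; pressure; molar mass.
electric conductance

electric resistance should have units dimensionally equivalent to kg * m^2 / (A^2 * s^3) (e.g. Ω).
The given unit 'S' reduces to A^2 * s^3 / (kg * m^2). Of the listed options, that is the dimensionality of electric conductance.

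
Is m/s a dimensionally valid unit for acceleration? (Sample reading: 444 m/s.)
No

acceleration has SI base units: m / s^2
m/s does NOT reduce to m / s^2; a valid unit for acceleration would be e.g. m/s².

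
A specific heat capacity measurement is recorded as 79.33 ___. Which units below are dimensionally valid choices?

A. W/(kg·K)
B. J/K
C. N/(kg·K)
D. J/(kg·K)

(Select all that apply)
D

specific heat capacity has SI base units: m^2 / (s^2 * K)

Checking each option against m^2 / (s^2 * K):
  A. W/(kg·K): ✗ does not match
  B. J/K: ✗ does not match
  C. N/(kg·K): ✗ does not match
  D. J/(kg·K): ✓ matches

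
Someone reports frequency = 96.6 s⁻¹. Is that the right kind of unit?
Yes

frequency has SI base units: 1 / s
s⁻¹ reduces to the same SI base units, so it is a valid unit for frequency.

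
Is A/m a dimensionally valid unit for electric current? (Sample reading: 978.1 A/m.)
No

electric current has SI base units: A
A/m does NOT reduce to A; a valid unit for electric current would be e.g. A.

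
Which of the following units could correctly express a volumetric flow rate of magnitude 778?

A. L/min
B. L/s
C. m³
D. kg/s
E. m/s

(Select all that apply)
A, B

volumetric flow rate has SI base units: m^3 / s

Checking each option against m^3 / s:
  A. L/min: ✓ matches
  B. L/s: ✓ matches
  C. m³: ✗ does not match
  D. kg/s: ✗ does not match
  E. m/s: ✗ does not match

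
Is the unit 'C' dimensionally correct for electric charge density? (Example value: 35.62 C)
No

electric charge density has SI base units: A * s / m^3
C does NOT reduce to A * s / m^3; a valid unit for electric charge density would be e.g. C/m³.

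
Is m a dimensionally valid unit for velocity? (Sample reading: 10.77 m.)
No

velocity has SI base units: m / s
m does NOT reduce to m / s; a valid unit for velocity would be e.g. m/s.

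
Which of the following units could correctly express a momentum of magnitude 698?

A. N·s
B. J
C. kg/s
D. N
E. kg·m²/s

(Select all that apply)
A

momentum has SI base units: kg * m / s

Checking each option against kg * m / s:
  A. N·s: ✓ matches
  B. J: ✗ does not match
  C. kg/s: ✗ does not match
  D. N: ✗ does not match
  E. kg·m²/s: ✗ does not match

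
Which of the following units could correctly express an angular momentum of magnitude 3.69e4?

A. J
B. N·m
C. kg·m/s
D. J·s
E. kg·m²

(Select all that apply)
D

angular momentum has SI base units: kg * m^2 / s

Checking each option against kg * m^2 / s:
  A. J: ✗ does not match
  B. N·m: ✗ does not match
  C. kg·m/s: ✗ does not match
  D. J·s: ✓ matches
  E. kg·m²: ✗ does not match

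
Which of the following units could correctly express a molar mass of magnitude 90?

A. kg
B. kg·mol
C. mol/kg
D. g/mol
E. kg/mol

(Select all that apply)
D, E

molar mass has SI base units: kg / mol

Checking each option against kg / mol:
  A. kg: ✗ does not match
  B. kg·mol: ✗ does not match
  C. mol/kg: ✗ does not match
  D. g/mol: ✓ matches
  E. kg/mol: ✓ matches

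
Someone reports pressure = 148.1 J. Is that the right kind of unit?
No

pressure has SI base units: kg / (m * s^2)
J does NOT reduce to kg / (m * s^2); a valid unit for pressure would be e.g. Pa.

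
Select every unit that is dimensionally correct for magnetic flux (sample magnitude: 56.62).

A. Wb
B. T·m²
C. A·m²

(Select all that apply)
A, B

magnetic flux has SI base units: kg * m^2 / (A * s^2)

Checking each option against kg * m^2 / (A * s^2):
  A. Wb: ✓ matches
  B. T·m²: ✓ matches
  C. A·m²: ✗ does not match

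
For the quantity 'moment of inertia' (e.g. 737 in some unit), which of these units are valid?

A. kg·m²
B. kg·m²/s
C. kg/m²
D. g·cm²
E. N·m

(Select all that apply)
A, D

moment of inertia has SI base units: kg * m^2

Checking each option against kg * m^2:
  A. kg·m²: ✓ matches
  B. kg·m²/s: ✗ does not match
  C. kg/m²: ✗ does not match
  D. g·cm²: ✓ matches
  E. N·m: ✗ does not match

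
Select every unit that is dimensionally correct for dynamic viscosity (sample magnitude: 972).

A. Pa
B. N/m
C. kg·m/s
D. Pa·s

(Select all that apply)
D

dynamic viscosity has SI base units: kg / (m * s)

Checking each option against kg / (m * s):
  A. Pa: ✗ does not match
  B. N/m: ✗ does not match
  C. kg·m/s: ✗ does not match
  D. Pa·s: ✓ matches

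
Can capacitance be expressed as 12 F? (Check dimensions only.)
Yes

capacitance has SI base units: A^2 * s^4 / (kg * m^2)
F reduces to the same SI base units, so it is a valid unit for capacitance.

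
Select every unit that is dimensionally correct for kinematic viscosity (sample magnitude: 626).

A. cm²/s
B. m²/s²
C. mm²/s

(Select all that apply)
A, C

kinematic viscosity has SI base units: m^2 / s

Checking each option against m^2 / s:
  A. cm²/s: ✓ matches
  B. m²/s²: ✗ does not match
  C. mm²/s: ✓ matches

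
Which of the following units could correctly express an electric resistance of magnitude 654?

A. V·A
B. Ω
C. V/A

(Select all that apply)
B, C

electric resistance has SI base units: kg * m^2 / (A^2 * s^3)

Checking each option against kg * m^2 / (A^2 * s^3):
  A. V·A: ✗ does not match
  B. Ω: ✓ matches
  C. V/A: ✓ matches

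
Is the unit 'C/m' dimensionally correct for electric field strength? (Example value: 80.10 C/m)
No

electric field strength has SI base units: kg * m / (A * s^3)
C/m does NOT reduce to kg * m / (A * s^3); a valid unit for electric field strength would be e.g. V/m.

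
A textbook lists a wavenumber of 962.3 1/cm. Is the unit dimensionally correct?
Yes

wavenumber has SI base units: 1 / m
1/cm reduces to the same SI base units, so it is a valid unit for wavenumber.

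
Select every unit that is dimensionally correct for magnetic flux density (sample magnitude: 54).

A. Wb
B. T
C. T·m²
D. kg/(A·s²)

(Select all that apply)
B, D

magnetic flux density has SI base units: kg / (A * s^2)

Checking each option against kg / (A * s^2):
  A. Wb: ✗ does not match
  B. T: ✓ matches
  C. T·m²: ✗ does not match
  D. kg/(A·s²): ✓ matches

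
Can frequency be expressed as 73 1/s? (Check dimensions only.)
Yes

frequency has SI base units: 1 / s
1/s reduces to the same SI base units, so it is a valid unit for frequency.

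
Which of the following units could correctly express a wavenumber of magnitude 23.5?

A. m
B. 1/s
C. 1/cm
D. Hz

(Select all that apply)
C

wavenumber has SI base units: 1 / m

Checking each option against 1 / m:
  A. m: ✗ does not match
  B. 1/s: ✗ does not match
  C. 1/cm: ✓ matches
  D. Hz: ✗ does not match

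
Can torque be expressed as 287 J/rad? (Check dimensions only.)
Yes

torque has SI base units: kg * m^2 / s^2
J/rad reduces to the same SI base units, so it is a valid unit for torque.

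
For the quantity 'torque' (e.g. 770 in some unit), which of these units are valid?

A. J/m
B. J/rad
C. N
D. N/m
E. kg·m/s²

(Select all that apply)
B

torque has SI base units: kg * m^2 / s^2

Checking each option against kg * m^2 / s^2:
  A. J/m: ✗ does not match
  B. J/rad: ✓ matches
  C. N: ✗ does not match
  D. N/m: ✗ does not match
  E. kg·m/s²: ✗ does not match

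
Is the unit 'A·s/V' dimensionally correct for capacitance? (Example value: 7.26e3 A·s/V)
Yes

capacitance has SI base units: A^2 * s^4 / (kg * m^2)
A·s/V reduces to the same SI base units, so it is a valid unit for capacitance.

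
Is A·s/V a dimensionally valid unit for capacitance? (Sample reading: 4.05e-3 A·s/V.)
Yes

capacitance has SI base units: A^2 * s^4 / (kg * m^2)
A·s/V reduces to the same SI base units, so it is a valid unit for capacitance.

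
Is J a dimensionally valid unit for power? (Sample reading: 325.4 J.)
No

power has SI base units: kg * m^2 / s^3
J does NOT reduce to kg * m^2 / s^3; a valid unit for power would be e.g. W.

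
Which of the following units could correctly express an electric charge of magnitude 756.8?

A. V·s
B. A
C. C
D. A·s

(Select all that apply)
C, D

electric charge has SI base units: A * s

Checking each option against A * s:
  A. V·s: ✗ does not match
  B. A: ✗ does not match
  C. C: ✓ matches
  D. A·s: ✓ matches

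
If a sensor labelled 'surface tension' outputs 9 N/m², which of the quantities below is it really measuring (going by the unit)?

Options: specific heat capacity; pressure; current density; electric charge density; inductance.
pressure

surface tension should have units dimensionally equivalent to kg / s^2 (e.g. N/m).
The given unit 'N/m²' reduces to kg / (m * s^2). Of the listed options, that is the dimensionality of pressure.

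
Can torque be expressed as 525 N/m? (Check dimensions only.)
No

torque has SI base units: kg * m^2 / s^2
N/m does NOT reduce to kg * m^2 / s^2; a valid unit for torque would be e.g. N·m.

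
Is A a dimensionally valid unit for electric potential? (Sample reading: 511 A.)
No

electric potential has SI base units: kg * m^2 / (A * s^3)
A does NOT reduce to kg * m^2 / (A * s^3); a valid unit for electric potential would be e.g. V.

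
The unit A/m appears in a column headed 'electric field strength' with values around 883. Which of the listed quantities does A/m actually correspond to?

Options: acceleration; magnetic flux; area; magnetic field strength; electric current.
magnetic field strength

electric field strength should have units dimensionally equivalent to kg * m / (A * s^3) (e.g. V/m).
The given unit 'A/m' reduces to A / m. Of the listed options, that is the dimensionality of magnetic field strength.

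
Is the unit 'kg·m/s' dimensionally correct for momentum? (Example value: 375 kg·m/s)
Yes

momentum has SI base units: kg * m / s
kg·m/s reduces to the same SI base units, so it is a valid unit for momentum.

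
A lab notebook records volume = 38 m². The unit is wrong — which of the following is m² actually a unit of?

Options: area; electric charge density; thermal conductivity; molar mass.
area

volume should have units dimensionally equivalent to m^3 (e.g. m³).
The given unit 'm²' reduces to m^2. Of the listed options, that is the dimensionality of area.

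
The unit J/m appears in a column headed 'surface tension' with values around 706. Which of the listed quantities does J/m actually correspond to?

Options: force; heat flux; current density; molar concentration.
force

surface tension should have units dimensionally equivalent to kg / s^2 (e.g. N/m).
The given unit 'J/m' reduces to kg * m / s^2. Of the listed options, that is the dimensionality of force.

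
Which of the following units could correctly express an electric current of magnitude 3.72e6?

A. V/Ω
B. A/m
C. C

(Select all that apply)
A

electric current has SI base units: A

Checking each option against A:
  A. V/Ω: ✓ matches
  B. A/m: ✗ does not match
  C. C: ✗ does not match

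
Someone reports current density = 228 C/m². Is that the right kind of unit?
No

current density has SI base units: A / m^2
C/m² does NOT reduce to A / m^2; a valid unit for current density would be e.g. A/m².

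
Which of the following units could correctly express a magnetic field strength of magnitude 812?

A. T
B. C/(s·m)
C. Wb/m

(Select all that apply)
B

magnetic field strength has SI base units: A / m

Checking each option against A / m:
  A. T: ✗ does not match
  B. C/(s·m): ✓ matches
  C. Wb/m: ✗ does not match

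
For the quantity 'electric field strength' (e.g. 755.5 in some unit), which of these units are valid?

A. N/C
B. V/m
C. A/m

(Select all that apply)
A, B

electric field strength has SI base units: kg * m / (A * s^3)

Checking each option against kg * m / (A * s^3):
  A. N/C: ✓ matches
  B. V/m: ✓ matches
  C. A/m: ✗ does not match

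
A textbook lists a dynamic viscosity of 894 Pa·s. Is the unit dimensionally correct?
Yes

dynamic viscosity has SI base units: kg / (m * s)
Pa·s reduces to the same SI base units, so it is a valid unit for dynamic viscosity.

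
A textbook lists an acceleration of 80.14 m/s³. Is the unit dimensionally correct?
No

acceleration has SI base units: m / s^2
m/s³ does NOT reduce to m / s^2; a valid unit for acceleration would be e.g. m/s².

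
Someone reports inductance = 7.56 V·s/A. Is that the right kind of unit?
Yes

inductance has SI base units: kg * m^2 / (A^2 * s^2)
V·s/A reduces to the same SI base units, so it is a valid unit for inductance.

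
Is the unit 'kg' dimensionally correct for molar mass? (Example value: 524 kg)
No

molar mass has SI base units: kg / mol
kg does NOT reduce to kg / mol; a valid unit for molar mass would be e.g. kg/mol.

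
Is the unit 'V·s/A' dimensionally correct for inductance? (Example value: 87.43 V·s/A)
Yes

inductance has SI base units: kg * m^2 / (A^2 * s^2)
V·s/A reduces to the same SI base units, so it is a valid unit for inductance.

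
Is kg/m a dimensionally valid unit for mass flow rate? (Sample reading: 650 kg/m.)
No

mass flow rate has SI base units: kg / s
kg/m does NOT reduce to kg / s; a valid unit for mass flow rate would be e.g. kg/s.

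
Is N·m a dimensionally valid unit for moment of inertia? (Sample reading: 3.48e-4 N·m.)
No

moment of inertia has SI base units: kg * m^2
N·m does NOT reduce to kg * m^2; a valid unit for moment of inertia would be e.g. kg·m².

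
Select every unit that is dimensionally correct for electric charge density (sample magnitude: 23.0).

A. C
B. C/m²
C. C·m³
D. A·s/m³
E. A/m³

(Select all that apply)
D

electric charge density has SI base units: A * s / m^3

Checking each option against A * s / m^3:
  A. C: ✗ does not match
  B. C/m²: ✗ does not match
  C. C·m³: ✗ does not match
  D. A·s/m³: ✓ matches
  E. A/m³: ✗ does not match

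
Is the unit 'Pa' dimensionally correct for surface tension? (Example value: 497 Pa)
No

surface tension has SI base units: kg / s^2
Pa does NOT reduce to kg / s^2; a valid unit for surface tension would be e.g. N/m.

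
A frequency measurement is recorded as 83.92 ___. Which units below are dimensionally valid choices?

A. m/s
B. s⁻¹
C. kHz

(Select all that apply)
B, C

frequency has SI base units: 1 / s

Checking each option against 1 / s:
  A. m/s: ✗ does not match
  B. s⁻¹: ✓ matches
  C. kHz: ✓ matches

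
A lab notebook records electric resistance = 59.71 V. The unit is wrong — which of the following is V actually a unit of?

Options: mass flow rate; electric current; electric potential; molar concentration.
electric potential

electric resistance should have units dimensionally equivalent to kg * m^2 / (A^2 * s^3) (e.g. Ω).
The given unit 'V' reduces to kg * m^2 / (A * s^3). Of the listed options, that is the dimensionality of electric potential.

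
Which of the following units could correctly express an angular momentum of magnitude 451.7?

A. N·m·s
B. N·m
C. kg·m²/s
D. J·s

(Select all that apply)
A, C, D

angular momentum has SI base units: kg * m^2 / s

Checking each option against kg * m^2 / s:
  A. N·m·s: ✓ matches
  B. N·m: ✗ does not match
  C. kg·m²/s: ✓ matches
  D. J·s: ✓ matches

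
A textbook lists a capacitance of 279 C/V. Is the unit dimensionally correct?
Yes

capacitance has SI base units: A^2 * s^4 / (kg * m^2)
C/V reduces to the same SI base units, so it is a valid unit for capacitance.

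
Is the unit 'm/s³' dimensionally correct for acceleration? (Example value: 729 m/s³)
No

acceleration has SI base units: m / s^2
m/s³ does NOT reduce to m / s^2; a valid unit for acceleration would be e.g. m/s².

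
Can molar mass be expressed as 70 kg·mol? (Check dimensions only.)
No

molar mass has SI base units: kg / mol
kg·mol does NOT reduce to kg / mol; a valid unit for molar mass would be e.g. kg/mol.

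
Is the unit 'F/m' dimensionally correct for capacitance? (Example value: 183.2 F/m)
No

capacitance has SI base units: A^2 * s^4 / (kg * m^2)
F/m does NOT reduce to A^2 * s^4 / (kg * m^2); a valid unit for capacitance would be e.g. F.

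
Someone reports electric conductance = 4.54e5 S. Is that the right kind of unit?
Yes

electric conductance has SI base units: A^2 * s^3 / (kg * m^2)
S reduces to the same SI base units, so it is a valid unit for electric conductance.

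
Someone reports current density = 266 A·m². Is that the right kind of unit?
No

current density has SI base units: A / m^2
A·m² does NOT reduce to A / m^2; a valid unit for current density would be e.g. A/m².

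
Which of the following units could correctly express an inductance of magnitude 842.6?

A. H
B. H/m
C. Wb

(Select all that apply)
A

inductance has SI base units: kg * m^2 / (A^2 * s^2)

Checking each option against kg * m^2 / (A^2 * s^2):
  A. H: ✓ matches
  B. H/m: ✗ does not match
  C. Wb: ✗ does not match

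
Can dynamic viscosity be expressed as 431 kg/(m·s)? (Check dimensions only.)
Yes

dynamic viscosity has SI base units: kg / (m * s)
kg/(m·s) reduces to the same SI base units, so it is a valid unit for dynamic viscosity.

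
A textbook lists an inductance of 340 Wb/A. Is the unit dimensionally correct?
Yes

inductance has SI base units: kg * m^2 / (A^2 * s^2)
Wb/A reduces to the same SI base units, so it is a valid unit for inductance.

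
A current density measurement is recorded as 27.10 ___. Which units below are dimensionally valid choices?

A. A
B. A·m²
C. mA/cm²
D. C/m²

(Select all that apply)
C

current density has SI base units: A / m^2

Checking each option against A / m^2:
  A. A: ✗ does not match
  B. A·m²: ✗ does not match
  C. mA/cm²: ✓ matches
  D. C/m²: ✗ does not match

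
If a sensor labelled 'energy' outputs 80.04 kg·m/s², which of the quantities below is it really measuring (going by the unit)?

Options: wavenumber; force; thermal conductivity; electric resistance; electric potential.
force

energy should have units dimensionally equivalent to kg * m^2 / s^2 (e.g. J).
The given unit 'kg·m/s²' reduces to kg * m / s^2. Of the listed options, that is the dimensionality of force.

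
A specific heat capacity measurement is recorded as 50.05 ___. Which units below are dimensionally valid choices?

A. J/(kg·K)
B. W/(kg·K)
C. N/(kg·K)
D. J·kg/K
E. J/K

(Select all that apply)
A

specific heat capacity has SI base units: m^2 / (s^2 * K)

Checking each option against m^2 / (s^2 * K):
  A. J/(kg·K): ✓ matches
  B. W/(kg·K): ✗ does not match
  C. N/(kg·K): ✗ does not match
  D. J·kg/K: ✗ does not match
  E. J/K: ✗ does not match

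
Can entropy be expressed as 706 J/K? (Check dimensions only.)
Yes

entropy has SI base units: kg * m^2 / (s^2 * K)
J/K reduces to the same SI base units, so it is a valid unit for entropy.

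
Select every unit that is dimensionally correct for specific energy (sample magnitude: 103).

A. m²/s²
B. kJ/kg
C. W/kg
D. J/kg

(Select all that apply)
A, B, D

specific energy has SI base units: m^2 / s^2

Checking each option against m^2 / s^2:
  A. m²/s²: ✓ matches
  B. kJ/kg: ✓ matches
  C. W/kg: ✗ does not match
  D. J/kg: ✓ matches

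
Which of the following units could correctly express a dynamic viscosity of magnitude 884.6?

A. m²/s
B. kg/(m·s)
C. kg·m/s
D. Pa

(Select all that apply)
B

dynamic viscosity has SI base units: kg / (m * s)

Checking each option against kg / (m * s):
  A. m²/s: ✗ does not match
  B. kg/(m·s): ✓ matches
  C. kg·m/s: ✗ does not match
  D. Pa: ✗ does not match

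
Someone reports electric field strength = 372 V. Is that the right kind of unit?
No

electric field strength has SI base units: kg * m / (A * s^3)
V does NOT reduce to kg * m / (A * s^3); a valid unit for electric field strength would be e.g. V/m.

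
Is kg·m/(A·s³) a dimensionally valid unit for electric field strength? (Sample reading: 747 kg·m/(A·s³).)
Yes

electric field strength has SI base units: kg * m / (A * s^3)
kg·m/(A·s³) reduces to the same SI base units, so it is a valid unit for electric field strength.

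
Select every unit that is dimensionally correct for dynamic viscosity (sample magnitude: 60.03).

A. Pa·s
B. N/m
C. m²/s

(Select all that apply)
A

dynamic viscosity has SI base units: kg / (m * s)

Checking each option against kg / (m * s):
  A. Pa·s: ✓ matches
  B. N/m: ✗ does not match
  C. m²/s: ✗ does not match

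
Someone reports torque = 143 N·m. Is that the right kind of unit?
Yes

torque has SI base units: kg * m^2 / s^2
N·m reduces to the same SI base units, so it is a valid unit for torque.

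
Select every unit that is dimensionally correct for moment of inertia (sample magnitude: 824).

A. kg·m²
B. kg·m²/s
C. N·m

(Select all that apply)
A

moment of inertia has SI base units: kg * m^2

Checking each option against kg * m^2:
  A. kg·m²: ✓ matches
  B. kg·m²/s: ✗ does not match
  C. N·m: ✗ does not match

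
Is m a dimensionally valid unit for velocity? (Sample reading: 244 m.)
No

velocity has SI base units: m / s
m does NOT reduce to m / s; a valid unit for velocity would be e.g. m/s.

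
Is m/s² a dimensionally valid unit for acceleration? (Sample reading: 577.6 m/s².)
Yes

acceleration has SI base units: m / s^2
m/s² reduces to the same SI base units, so it is a valid unit for acceleration.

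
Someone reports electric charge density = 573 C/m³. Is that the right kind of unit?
Yes

electric charge density has SI base units: A * s / m^3
C/m³ reduces to the same SI base units, so it is a valid unit for electric charge density.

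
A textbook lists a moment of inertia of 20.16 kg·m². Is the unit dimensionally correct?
Yes

moment of inertia has SI base units: kg * m^2
kg·m² reduces to the same SI base units, so it is a valid unit for moment of inertia.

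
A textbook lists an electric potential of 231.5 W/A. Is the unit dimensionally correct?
Yes

electric potential has SI base units: kg * m^2 / (A * s^3)
W/A reduces to the same SI base units, so it is a valid unit for electric potential.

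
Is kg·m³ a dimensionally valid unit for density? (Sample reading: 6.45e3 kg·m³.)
No

density has SI base units: kg / m^3
kg·m³ does NOT reduce to kg / m^3; a valid unit for density would be e.g. kg/m³.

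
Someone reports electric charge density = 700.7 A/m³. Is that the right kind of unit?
No

electric charge density has SI base units: A * s / m^3
A/m³ does NOT reduce to A * s / m^3; a valid unit for electric charge density would be e.g. C/m³.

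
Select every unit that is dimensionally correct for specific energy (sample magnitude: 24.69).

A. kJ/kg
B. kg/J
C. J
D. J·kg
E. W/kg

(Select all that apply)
A

specific energy has SI base units: m^2 / s^2

Checking each option against m^2 / s^2:
  A. kJ/kg: ✓ matches
  B. kg/J: ✗ does not match
  C. J: ✗ does not match
  D. J·kg: ✗ does not match
  E. W/kg: ✗ does not match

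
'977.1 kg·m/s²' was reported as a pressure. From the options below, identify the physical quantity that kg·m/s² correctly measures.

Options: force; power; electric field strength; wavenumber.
force

pressure should have units dimensionally equivalent to kg / (m * s^2) (e.g. Pa).
The given unit 'kg·m/s²' reduces to kg * m / s^2. Of the listed options, that is the dimensionality of force.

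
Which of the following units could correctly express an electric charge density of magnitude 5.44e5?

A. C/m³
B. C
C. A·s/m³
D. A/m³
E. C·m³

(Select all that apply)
A, C

electric charge density has SI base units: A * s / m^3

Checking each option against A * s / m^3:
  A. C/m³: ✓ matches
  B. C: ✗ does not match
  C. A·s/m³: ✓ matches
  D. A/m³: ✗ does not match
  E. C·m³: ✗ does not match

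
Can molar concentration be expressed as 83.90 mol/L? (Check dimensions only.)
Yes

molar concentration has SI base units: mol / m^3
mol/L reduces to the same SI base units, so it is a valid unit for molar concentration.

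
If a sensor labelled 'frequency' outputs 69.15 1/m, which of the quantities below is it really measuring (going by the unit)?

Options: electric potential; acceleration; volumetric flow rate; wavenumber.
wavenumber

frequency should have units dimensionally equivalent to 1 / s (e.g. Hz).
The given unit '1/m' reduces to 1 / m. Of the listed options, that is the dimensionality of wavenumber.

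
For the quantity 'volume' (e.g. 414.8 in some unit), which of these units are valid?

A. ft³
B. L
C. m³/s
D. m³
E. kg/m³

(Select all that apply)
A, B, D

volume has SI base units: m^3

Checking each option against m^3:
  A. ft³: ✓ matches
  B. L: ✓ matches
  C. m³/s: ✗ does not match
  D. m³: ✓ matches
  E. kg/m³: ✗ does not match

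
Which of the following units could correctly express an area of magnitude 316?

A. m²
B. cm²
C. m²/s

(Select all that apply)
A, B

area has SI base units: m^2

Checking each option against m^2:
  A. m²: ✓ matches
  B. cm²: ✓ matches
  C. m²/s: ✗ does not match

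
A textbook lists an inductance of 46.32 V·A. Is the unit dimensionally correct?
No

inductance has SI base units: kg * m^2 / (A^2 * s^2)
V·A does NOT reduce to kg * m^2 / (A^2 * s^2); a valid unit for inductance would be e.g. H.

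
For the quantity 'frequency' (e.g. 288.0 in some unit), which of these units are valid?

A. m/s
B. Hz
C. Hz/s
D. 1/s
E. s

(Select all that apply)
B, D

frequency has SI base units: 1 / s

Checking each option against 1 / s:
  A. m/s: ✗ does not match
  B. Hz: ✓ matches
  C. Hz/s: ✗ does not match
  D. 1/s: ✓ matches
  E. s: ✗ does not match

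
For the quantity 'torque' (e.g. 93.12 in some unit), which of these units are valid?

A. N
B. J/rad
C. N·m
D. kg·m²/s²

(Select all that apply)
B, C, D

torque has SI base units: kg * m^2 / s^2

Checking each option against kg * m^2 / s^2:
  A. N: ✗ does not match
  B. J/rad: ✓ matches
  C. N·m: ✓ matches
  D. kg·m²/s²: ✓ matches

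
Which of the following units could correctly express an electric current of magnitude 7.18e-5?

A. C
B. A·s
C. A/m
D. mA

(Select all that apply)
D

electric current has SI base units: A

Checking each option against A:
  A. C: ✗ does not match
  B. A·s: ✗ does not match
  C. A/m: ✗ does not match
  D. mA: ✓ matches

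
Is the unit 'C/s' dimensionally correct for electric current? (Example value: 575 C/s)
Yes

electric current has SI base units: A
C/s reduces to the same SI base units, so it is a valid unit for electric current.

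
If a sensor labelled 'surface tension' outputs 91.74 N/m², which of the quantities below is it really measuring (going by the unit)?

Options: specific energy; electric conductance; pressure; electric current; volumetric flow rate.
pressure

surface tension should have units dimensionally equivalent to kg / s^2 (e.g. N/m).
The given unit 'N/m²' reduces to kg / (m * s^2). Of the listed options, that is the dimensionality of pressure.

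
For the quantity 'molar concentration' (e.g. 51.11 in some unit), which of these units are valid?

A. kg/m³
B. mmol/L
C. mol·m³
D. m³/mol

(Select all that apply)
B

molar concentration has SI base units: mol / m^3

Checking each option against mol / m^3:
  A. kg/m³: ✗ does not match
  B. mmol/L: ✓ matches
  C. mol·m³: ✗ does not match
  D. m³/mol: ✗ does not match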